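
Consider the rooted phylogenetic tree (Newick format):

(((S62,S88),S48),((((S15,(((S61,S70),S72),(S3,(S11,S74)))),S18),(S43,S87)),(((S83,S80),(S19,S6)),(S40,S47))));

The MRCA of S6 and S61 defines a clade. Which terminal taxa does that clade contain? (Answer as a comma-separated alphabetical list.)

S11, S15, S18, S19, S3, S40, S43, S47, S6, S61, S70, S72, S74, S80, S83, S87

Tracing S6: it sits inside (S19,S6).
Tracing S61: it sits inside (S61,S70).
The smallest clade enclosing both is ((((S15,(((S61,S70),S72),(S3,(S11,S74)))),S18),(S43,S87)),(((S83,S80),(S19,S6)),(S40,S47))); the answer is its 16 terminal taxa in alphabetical order.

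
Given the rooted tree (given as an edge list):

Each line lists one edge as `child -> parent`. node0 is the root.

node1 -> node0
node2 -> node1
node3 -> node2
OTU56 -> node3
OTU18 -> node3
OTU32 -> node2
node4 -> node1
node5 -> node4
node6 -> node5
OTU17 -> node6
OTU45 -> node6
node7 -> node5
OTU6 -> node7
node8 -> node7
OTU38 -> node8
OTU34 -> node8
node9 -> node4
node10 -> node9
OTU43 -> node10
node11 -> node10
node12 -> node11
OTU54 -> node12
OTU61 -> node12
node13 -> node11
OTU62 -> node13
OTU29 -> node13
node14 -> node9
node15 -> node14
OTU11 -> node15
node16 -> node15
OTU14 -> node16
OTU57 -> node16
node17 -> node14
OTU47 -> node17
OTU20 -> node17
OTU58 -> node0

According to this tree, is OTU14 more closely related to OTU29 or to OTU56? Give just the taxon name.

OTU29

The MRCA of OTU14 and OTU29 subtends ((OTU43,((OTU54,OTU61),(OTU62,OTU29))),((OTU11,(OTU14,OTU57)),(OTU47,OTU20))) (10 taxa).
The MRCA of OTU14 and OTU56 subtends (((OTU56,OTU18),OTU32),(((OTU17,OTU45),(OTU6,(OTU38,OTU34))),((OTU43,((OTU54,OTU61),(OTU62,OTU29))),((OTU11,(OTU14,OTU57)),(OTU47,OTU20))))) (18 taxa).
The first is nested inside the second, so OTU14 shares a more recent common ancestor with OTU29.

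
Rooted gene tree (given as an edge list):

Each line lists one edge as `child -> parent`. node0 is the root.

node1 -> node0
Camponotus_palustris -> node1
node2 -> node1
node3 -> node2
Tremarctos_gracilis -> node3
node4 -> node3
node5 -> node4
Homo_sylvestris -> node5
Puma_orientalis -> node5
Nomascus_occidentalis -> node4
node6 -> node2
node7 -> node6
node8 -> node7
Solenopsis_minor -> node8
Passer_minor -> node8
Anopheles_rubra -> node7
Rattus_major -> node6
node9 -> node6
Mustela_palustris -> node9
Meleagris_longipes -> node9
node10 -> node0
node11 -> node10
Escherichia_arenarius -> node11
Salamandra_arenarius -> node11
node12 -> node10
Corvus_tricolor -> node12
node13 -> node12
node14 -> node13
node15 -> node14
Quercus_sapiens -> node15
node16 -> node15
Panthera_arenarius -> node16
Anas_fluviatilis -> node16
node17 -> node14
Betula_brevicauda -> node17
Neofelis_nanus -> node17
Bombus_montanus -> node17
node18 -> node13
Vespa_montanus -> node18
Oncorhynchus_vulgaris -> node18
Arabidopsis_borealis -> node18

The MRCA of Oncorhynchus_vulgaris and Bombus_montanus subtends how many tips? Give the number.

9

The MRCA of Oncorhynchus_vulgaris and Bombus_montanus is the node subtending (((Quercus_sapiens,(Panthera_arenarius,Anas_fluviatilis)),(Betula_brevicauda,Neofelis_nanus,Bombus_montanus)),(Vespa_montanus,Oncorhynchus_vulgaris,Arabidopsis_borealis)).
That clade contains 9 terminal taxa: Anas_fluviatilis, Arabidopsis_borealis, Betula_brevicauda, Bombus_montanus, Neofelis_nanus, Oncorhynchus_vulgaris, Panthera_arenarius, Quercus_sapiens, Vespa_montanus.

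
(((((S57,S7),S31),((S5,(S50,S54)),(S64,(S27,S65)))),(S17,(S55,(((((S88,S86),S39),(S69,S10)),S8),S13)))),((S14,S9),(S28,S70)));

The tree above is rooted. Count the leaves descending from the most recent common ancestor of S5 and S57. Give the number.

The MRCA of S5 and S57 is the node subtending (((S57,S7),S31),((S5,(S50,S54)),(S64,(S27,S65)))).
That clade contains 9 terminal taxa: S27, S31, S5, S50, S54, S57, S64, S65, S7.

9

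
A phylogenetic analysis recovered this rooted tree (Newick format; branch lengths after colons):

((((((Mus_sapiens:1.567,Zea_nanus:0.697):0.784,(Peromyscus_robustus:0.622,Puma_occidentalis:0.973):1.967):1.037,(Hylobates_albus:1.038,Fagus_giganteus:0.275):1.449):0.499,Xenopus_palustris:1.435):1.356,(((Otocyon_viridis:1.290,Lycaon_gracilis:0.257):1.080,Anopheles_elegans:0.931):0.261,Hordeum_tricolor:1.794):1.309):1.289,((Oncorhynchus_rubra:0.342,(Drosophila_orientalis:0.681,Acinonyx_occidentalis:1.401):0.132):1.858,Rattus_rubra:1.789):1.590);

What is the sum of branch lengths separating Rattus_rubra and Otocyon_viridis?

8.608

The path runs Rattus_rubra → … → MRCA → … → Otocyon_viridis; the MRCA is the root of the tree.
Branch lengths along that path: 1.789 + 1.590 + 1.289 + 1.309 + 0.261 + 1.080 + 1.290 = 8.608.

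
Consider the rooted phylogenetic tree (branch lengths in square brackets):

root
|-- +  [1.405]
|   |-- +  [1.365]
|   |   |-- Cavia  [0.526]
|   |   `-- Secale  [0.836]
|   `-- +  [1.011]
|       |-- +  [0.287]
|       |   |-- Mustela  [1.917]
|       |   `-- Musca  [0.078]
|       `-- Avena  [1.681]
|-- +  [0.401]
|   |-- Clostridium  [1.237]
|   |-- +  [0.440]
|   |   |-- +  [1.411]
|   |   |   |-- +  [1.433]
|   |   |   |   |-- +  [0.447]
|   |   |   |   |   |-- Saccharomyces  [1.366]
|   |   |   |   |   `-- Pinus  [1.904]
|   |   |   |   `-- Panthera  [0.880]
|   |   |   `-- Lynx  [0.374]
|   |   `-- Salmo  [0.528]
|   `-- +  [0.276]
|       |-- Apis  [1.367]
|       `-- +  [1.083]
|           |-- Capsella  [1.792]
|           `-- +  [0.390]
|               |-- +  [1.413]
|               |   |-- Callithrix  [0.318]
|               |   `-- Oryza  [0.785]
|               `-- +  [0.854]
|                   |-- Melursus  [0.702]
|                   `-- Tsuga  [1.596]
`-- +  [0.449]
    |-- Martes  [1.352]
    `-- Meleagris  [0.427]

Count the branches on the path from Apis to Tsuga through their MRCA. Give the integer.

5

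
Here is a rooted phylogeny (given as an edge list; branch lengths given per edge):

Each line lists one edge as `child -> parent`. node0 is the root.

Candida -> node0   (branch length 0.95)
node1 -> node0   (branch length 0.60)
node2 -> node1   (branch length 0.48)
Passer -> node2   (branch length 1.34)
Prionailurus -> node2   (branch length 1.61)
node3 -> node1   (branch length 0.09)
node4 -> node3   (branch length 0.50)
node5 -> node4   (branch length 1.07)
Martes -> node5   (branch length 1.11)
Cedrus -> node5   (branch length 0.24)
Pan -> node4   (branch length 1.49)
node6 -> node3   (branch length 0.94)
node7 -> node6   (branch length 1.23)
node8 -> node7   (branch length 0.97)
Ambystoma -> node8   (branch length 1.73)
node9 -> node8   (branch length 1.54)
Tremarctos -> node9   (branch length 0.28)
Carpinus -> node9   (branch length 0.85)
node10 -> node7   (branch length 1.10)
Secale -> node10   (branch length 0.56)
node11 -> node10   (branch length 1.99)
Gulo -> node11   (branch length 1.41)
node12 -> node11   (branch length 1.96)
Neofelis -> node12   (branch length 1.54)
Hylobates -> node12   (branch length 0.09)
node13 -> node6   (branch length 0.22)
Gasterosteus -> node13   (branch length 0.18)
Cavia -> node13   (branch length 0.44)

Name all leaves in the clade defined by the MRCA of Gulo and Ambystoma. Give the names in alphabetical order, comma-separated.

Tracing Gulo: it sits inside (Gulo,(Neofelis,Hylobates)).
Tracing Ambystoma: it sits inside (Ambystoma,(Tremarctos,Carpinus)).
The smallest clade enclosing both is ((Ambystoma,(Tremarctos,Carpinus)),(Secale,(Gulo,(Neofelis,Hylobates)))); the answer is its 7 terminal taxa in alphabetical order.

Ambystoma, Carpinus, Gulo, Hylobates, Neofelis, Secale, Tremarctos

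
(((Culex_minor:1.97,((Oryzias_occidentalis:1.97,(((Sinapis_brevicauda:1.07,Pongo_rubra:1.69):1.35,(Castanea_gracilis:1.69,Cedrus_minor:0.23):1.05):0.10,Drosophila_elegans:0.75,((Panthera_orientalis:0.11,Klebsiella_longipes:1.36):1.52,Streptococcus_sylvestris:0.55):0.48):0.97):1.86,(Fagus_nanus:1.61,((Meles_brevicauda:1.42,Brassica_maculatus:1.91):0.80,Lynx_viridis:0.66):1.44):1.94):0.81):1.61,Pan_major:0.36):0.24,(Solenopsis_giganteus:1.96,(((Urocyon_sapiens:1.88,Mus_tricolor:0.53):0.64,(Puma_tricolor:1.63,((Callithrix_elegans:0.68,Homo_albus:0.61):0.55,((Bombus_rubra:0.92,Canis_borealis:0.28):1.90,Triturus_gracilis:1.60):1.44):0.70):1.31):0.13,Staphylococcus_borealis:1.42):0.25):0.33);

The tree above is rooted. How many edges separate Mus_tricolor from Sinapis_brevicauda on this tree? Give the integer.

13

The MRCA of Mus_tricolor and Sinapis_brevicauda is the root of the tree.
From Mus_tricolor up to that node: 5 branches. From Sinapis_brevicauda up to the same node: 8 branches. Total: 5 + 8 = 13.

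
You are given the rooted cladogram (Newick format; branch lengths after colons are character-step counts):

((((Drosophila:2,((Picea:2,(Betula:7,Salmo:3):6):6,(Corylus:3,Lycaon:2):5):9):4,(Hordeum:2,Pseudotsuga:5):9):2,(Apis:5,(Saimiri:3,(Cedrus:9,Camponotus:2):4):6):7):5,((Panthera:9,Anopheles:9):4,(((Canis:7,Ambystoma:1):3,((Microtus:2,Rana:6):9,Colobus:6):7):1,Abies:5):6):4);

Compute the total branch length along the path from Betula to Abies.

54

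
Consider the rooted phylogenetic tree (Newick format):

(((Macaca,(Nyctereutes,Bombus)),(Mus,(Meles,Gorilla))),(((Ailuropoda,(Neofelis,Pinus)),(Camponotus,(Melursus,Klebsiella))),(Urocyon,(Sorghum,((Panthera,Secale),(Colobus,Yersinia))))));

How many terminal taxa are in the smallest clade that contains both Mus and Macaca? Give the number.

The MRCA of Mus and Macaca is the node subtending ((Macaca,(Nyctereutes,Bombus)),(Mus,(Meles,Gorilla))).
That clade contains 6 terminal taxa: Bombus, Gorilla, Macaca, Meles, Mus, Nyctereutes.

6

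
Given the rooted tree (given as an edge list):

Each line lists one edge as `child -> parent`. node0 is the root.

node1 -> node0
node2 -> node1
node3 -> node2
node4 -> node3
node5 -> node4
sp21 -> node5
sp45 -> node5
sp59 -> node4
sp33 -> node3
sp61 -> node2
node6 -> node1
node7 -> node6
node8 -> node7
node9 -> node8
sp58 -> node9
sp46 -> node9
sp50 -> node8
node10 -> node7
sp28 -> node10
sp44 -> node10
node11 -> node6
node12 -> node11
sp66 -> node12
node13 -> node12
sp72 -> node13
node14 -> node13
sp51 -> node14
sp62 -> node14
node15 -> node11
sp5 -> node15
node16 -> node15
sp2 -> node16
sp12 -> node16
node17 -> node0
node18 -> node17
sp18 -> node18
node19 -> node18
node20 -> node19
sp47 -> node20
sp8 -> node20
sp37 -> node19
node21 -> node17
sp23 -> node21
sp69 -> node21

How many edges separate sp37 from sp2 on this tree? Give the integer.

The MRCA of sp37 and sp2 is the root of the tree.
From sp37 up to that node: 4 branches. From sp2 up to the same node: 6 branches. Total: 4 + 6 = 10.

10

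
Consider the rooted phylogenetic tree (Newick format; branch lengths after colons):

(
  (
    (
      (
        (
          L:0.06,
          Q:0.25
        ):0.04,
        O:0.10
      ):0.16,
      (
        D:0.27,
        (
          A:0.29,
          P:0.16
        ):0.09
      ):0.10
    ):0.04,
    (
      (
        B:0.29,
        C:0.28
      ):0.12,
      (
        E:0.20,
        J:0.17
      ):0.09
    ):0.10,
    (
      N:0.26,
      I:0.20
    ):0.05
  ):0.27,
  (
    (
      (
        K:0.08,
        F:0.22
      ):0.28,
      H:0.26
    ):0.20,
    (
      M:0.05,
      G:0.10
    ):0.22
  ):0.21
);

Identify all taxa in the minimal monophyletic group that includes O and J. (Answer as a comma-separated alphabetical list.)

A, B, C, D, E, I, J, L, N, O, P, Q

Tracing O: it sits inside ((L,Q),O).
Tracing J: it sits inside (E,J).
The smallest clade enclosing both is ((((L,Q),O),(D,(A,P))),((B,C),(E,J)),(N,I)); the answer is its 12 terminal taxa in alphabetical order.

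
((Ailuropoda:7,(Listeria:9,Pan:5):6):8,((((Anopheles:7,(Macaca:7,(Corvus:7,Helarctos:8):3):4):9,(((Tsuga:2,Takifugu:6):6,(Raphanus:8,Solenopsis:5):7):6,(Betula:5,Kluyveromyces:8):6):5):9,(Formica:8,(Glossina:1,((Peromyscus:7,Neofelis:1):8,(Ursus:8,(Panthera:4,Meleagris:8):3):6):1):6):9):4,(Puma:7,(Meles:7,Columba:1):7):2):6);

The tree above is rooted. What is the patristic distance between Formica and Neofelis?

24

The path runs Formica → … → MRCA → … → Neofelis; the MRCA is the node subtending (Formica,(Glossina,((Peromyscus,Neofelis),(Ursus,(Panthera,Meleagris))))).
Branch lengths along that path: 8 + 6 + 1 + 8 + 1 = 24.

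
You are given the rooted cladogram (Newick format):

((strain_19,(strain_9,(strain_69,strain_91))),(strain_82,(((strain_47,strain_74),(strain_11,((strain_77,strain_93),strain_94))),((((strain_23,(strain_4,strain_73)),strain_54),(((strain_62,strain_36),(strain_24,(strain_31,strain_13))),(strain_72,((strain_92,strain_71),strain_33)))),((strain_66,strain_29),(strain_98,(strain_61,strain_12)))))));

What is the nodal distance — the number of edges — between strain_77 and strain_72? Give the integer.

The MRCA of strain_77 and strain_72 is the node subtending (((strain_47,strain_74),(strain_11,((strain_77,strain_93),strain_94))),((((strain_23,(strain_4,strain_73)),strain_54),(((strain_62,strain_36),(strain_24,(strain_31,strain_13))),(strain_72,((strain_92,strain_71),strain_33)))),((strain_66,strain_29),(strain_98,(strain_61,strain_12))))).
From strain_77 up to that node: 5 branches. From strain_72 up to the same node: 5 branches. Total: 5 + 5 = 10.

10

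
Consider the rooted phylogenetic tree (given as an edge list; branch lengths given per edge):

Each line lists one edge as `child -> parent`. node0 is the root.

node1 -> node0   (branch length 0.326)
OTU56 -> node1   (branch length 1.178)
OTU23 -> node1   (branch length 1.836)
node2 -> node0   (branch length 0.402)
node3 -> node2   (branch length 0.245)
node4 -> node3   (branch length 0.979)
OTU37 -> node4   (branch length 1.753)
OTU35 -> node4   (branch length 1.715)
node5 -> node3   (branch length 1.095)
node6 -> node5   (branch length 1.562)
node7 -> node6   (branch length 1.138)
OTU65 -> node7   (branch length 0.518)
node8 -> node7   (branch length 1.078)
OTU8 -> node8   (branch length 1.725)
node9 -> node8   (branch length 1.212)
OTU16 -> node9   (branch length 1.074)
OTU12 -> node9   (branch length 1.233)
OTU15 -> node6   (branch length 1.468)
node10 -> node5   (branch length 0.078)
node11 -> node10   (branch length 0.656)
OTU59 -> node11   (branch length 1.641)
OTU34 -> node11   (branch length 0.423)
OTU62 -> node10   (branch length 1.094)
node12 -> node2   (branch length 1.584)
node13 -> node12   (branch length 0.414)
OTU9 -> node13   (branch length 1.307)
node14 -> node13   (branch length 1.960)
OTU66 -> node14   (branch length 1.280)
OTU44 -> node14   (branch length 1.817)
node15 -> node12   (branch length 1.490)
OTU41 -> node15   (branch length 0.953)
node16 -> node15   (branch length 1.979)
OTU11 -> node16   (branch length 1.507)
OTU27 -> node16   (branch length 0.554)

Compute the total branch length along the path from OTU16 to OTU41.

The path runs OTU16 → … → MRCA → … → OTU41; the MRCA is the node subtending (((OTU37,OTU35),(((OTU65,(OTU8,(OTU16,OTU12))),OTU15),((OTU59,OTU34),OTU62))),((OTU9,(OTU66,OTU44)),(OTU41,(OTU11,OTU27)))).
Branch lengths along that path: 1.074 + 1.212 + 1.078 + 1.138 + 1.562 + 1.095 + 0.245 + 1.584 + 1.490 + 0.953 = 11.431.

11.431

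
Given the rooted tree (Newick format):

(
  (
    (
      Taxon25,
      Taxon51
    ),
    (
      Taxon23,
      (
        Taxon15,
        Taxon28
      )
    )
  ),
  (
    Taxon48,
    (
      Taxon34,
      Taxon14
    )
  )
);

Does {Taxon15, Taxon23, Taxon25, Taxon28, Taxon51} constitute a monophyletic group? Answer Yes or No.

Yes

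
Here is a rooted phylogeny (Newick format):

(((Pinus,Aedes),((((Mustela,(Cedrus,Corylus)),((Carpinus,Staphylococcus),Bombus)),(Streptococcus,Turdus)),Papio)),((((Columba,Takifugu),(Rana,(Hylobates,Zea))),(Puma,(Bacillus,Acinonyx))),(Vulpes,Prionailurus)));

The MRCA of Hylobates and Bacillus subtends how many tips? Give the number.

8

The MRCA of Hylobates and Bacillus is the node subtending (((Columba,Takifugu),(Rana,(Hylobates,Zea))),(Puma,(Bacillus,Acinonyx))).
That clade contains 8 terminal taxa: Acinonyx, Bacillus, Columba, Hylobates, Puma, Rana, Takifugu, Zea.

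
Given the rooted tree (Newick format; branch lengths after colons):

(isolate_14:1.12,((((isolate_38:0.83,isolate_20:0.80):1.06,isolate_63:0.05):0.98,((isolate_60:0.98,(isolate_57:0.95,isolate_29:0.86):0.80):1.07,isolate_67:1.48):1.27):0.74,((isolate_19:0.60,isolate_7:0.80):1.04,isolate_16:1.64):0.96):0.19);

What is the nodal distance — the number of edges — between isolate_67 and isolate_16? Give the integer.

5

The MRCA of isolate_67 and isolate_16 is the node subtending ((((isolate_38,isolate_20),isolate_63),((isolate_60,(isolate_57,isolate_29)),isolate_67)),((isolate_19,isolate_7),isolate_16)).
From isolate_67 up to that node: 3 branches. From isolate_16 up to the same node: 2 branches. Total: 3 + 2 = 5.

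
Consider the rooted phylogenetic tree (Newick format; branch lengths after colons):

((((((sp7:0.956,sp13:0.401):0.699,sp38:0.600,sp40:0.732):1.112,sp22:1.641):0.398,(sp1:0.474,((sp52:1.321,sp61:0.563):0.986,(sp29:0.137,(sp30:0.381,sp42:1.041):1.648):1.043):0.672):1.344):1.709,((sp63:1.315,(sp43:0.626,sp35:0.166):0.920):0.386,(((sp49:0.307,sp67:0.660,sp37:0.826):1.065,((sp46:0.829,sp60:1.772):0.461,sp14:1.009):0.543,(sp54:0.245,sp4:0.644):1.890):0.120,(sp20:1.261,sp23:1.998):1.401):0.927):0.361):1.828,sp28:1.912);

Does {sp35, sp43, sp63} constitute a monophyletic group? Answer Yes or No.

The most recent common ancestor of these taxa subtends (sp63,(sp43,sp35)).
That clade has exactly 3 tips — every listed taxon and nothing else — so the group is monophyletic.

Yes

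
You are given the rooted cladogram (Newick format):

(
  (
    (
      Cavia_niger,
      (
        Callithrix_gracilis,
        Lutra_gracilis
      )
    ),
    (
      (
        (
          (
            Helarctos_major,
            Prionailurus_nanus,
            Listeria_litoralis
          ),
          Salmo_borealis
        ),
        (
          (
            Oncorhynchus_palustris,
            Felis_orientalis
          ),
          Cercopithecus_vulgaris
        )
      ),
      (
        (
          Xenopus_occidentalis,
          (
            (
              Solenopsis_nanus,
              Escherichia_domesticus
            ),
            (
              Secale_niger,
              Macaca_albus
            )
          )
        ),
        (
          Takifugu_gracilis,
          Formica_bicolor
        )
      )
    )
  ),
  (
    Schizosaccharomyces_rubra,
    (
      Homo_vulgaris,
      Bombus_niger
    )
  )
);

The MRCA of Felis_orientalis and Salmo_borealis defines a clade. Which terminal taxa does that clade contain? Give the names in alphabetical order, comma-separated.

Tracing Felis_orientalis: it sits inside (Oncorhynchus_palustris,Felis_orientalis).
Tracing Salmo_borealis: it sits inside ((Helarctos_major,Prionailurus_nanus,Listeria_litoralis),Salmo_borealis).
The smallest clade enclosing both is (((Helarctos_major,Prionailurus_nanus,Listeria_litoralis),Salmo_borealis),((Oncorhynchus_palustris,Felis_orientalis),Cercopithecus_vulgaris)); the answer is its 7 terminal taxa in alphabetical order.

Cercopithecus_vulgaris, Felis_orientalis, Helarctos_major, Listeria_litoralis, Oncorhynchus_palustris, Prionailurus_nanus, Salmo_borealis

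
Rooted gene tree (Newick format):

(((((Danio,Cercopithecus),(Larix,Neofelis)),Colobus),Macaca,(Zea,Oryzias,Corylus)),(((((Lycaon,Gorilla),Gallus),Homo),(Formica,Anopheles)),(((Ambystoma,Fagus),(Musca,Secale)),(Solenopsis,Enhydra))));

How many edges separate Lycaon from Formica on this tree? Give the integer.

6

The MRCA of Lycaon and Formica is the node subtending ((((Lycaon,Gorilla),Gallus),Homo),(Formica,Anopheles)).
From Lycaon up to that node: 4 branches. From Formica up to the same node: 2 branches. Total: 4 + 2 = 6.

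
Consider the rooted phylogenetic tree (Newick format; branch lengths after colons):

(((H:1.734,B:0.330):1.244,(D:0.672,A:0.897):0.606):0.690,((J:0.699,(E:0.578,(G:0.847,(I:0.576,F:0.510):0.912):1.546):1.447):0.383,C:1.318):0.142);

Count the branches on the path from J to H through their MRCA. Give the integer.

The MRCA of J and H is the root of the tree.
From J up to that node: 3 branches. From H up to the same node: 3 branches. Total: 3 + 3 = 6.

6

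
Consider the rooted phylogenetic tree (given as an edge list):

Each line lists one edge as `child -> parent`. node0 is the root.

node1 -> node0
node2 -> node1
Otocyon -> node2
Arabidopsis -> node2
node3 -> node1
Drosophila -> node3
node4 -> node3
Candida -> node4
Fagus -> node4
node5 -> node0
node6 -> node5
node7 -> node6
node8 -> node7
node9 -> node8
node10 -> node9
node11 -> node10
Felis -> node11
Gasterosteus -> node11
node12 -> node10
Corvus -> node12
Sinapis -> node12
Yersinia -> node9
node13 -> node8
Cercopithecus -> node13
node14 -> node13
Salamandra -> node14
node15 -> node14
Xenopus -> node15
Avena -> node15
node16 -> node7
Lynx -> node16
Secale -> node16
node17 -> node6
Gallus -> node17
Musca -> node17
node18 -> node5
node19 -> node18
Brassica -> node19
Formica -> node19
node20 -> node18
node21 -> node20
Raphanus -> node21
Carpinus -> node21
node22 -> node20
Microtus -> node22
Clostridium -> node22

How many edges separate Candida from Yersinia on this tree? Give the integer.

10

The MRCA of Candida and Yersinia is the root of the tree.
From Candida up to that node: 4 branches. From Yersinia up to the same node: 6 branches. Total: 4 + 6 = 10.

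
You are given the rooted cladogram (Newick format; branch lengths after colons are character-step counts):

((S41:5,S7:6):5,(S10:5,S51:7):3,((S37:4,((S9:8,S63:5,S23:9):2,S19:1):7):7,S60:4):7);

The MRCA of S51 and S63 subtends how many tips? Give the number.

10

The MRCA of S51 and S63 is the root, so the clade is the entire tree.
That clade contains 10 terminal taxa: S10, S19, S23, S37, S41, S51, S60, S63, S7, S9.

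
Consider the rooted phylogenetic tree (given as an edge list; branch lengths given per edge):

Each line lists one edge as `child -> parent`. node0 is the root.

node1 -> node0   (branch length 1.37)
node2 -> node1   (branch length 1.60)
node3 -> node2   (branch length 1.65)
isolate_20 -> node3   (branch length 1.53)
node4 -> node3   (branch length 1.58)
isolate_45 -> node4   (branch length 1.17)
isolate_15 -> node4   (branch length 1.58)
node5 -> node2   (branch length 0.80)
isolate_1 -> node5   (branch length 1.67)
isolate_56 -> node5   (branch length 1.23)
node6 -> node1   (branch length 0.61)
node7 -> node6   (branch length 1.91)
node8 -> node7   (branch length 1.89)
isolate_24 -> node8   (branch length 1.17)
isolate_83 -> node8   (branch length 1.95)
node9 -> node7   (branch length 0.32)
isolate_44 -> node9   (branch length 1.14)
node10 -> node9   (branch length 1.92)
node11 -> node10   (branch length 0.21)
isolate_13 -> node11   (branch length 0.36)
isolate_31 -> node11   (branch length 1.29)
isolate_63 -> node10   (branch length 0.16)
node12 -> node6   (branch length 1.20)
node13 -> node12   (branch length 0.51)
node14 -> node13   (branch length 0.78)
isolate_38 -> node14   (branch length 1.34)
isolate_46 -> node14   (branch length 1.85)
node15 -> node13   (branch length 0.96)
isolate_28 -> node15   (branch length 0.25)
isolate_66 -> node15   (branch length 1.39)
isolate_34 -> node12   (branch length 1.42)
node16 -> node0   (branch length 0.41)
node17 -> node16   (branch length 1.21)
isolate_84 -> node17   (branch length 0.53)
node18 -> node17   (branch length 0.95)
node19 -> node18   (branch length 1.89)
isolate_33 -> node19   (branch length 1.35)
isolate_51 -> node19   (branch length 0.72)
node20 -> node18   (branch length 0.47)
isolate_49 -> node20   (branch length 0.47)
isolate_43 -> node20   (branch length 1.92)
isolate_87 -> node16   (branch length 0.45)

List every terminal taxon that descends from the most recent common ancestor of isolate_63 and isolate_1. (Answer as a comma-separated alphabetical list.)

isolate_1, isolate_13, isolate_15, isolate_20, isolate_24, isolate_28, isolate_31, isolate_34, isolate_38, isolate_44, isolate_45, isolate_46, isolate_56, isolate_63, isolate_66, isolate_83

Tracing isolate_63: it sits inside ((isolate_13,isolate_31),isolate_63).
Tracing isolate_1: it sits inside (isolate_1,isolate_56).
The smallest clade enclosing both is (((isolate_20,(isolate_45,isolate_15)),(isolate_1,isolate_56)),(((isolate_24,isolate_83),(isolate_44,((isolate_13,isolate_31),isolate_63))),(((isolate_38,isolate_46),(isolate_28,isolate_66)),isolate_34))); the answer is its 16 terminal taxa in alphabetical order.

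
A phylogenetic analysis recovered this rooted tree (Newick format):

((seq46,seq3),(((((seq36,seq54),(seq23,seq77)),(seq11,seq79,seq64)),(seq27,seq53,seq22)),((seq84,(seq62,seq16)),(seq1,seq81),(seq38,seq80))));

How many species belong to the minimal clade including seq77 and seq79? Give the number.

7

The MRCA of seq77 and seq79 is the node subtending (((seq36,seq54),(seq23,seq77)),(seq11,seq79,seq64)).
That clade contains 7 terminal taxa: seq11, seq23, seq36, seq54, seq64, seq77, seq79.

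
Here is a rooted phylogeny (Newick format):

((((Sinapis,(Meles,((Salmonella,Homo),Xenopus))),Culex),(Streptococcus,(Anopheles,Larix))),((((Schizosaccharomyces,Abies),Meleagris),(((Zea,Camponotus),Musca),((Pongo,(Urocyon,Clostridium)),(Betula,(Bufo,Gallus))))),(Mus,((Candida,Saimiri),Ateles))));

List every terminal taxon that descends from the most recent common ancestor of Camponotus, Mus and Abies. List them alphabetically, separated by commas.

Abies, Ateles, Betula, Bufo, Camponotus, Candida, Clostridium, Gallus, Meleagris, Mus, Musca, Pongo, Saimiri, Schizosaccharomyces, Urocyon, Zea

Tracing Camponotus: it sits inside (Zea,Camponotus).
Tracing Mus: it sits inside (Mus,((Candida,Saimiri),Ateles)).
Tracing Abies: it sits inside (Schizosaccharomyces,Abies).
The smallest clade enclosing all 3 is ((((Schizosaccharomyces,Abies),Meleagris),(((Zea,Camponotus),Musca),((Pongo,(Urocyon,Clostridium)),(Betula,(Bufo,Gallus))))),(Mus,((Candida,Saimiri),Ateles))); the answer is its 16 terminal taxa in alphabetical order.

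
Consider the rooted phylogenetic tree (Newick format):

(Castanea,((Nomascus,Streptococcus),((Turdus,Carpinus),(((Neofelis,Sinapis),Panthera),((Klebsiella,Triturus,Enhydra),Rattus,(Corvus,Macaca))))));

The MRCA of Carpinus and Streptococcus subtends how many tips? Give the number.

The MRCA of Carpinus and Streptococcus is the node subtending ((Nomascus,Streptococcus),((Turdus,Carpinus),(((Neofelis,Sinapis),Panthera),((Klebsiella,Triturus,Enhydra),Rattus,(Corvus,Macaca))))).
That clade contains 13 terminal taxa: Carpinus, Corvus, Enhydra, Klebsiella, Macaca, Neofelis, Nomascus, Panthera, Rattus, Sinapis, Streptococcus, Triturus, Turdus.

13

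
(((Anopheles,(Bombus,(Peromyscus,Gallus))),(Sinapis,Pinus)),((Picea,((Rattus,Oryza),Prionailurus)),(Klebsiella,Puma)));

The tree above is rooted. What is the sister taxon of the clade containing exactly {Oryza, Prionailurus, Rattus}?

Picea

The clade containing exactly {Oryza, Prionailurus, Rattus} attaches to the tree at the node subtending (Picea,((Rattus,Oryza),Prionailurus)).
The other lineage descending from that same node — the sister group — is the single tip Picea.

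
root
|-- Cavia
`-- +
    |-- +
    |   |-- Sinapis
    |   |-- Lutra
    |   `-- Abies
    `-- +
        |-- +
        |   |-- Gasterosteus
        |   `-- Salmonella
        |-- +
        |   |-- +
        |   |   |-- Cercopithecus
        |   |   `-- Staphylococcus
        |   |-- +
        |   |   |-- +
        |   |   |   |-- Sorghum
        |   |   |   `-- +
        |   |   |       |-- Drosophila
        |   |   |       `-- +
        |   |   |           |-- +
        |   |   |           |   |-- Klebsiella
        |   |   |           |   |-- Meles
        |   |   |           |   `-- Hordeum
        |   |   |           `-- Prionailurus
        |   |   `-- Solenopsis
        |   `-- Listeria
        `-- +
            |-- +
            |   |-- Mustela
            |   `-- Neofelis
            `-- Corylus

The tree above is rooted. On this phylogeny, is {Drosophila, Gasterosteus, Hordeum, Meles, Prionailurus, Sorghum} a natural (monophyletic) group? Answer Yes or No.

No

The MRCA of the listed taxa subtends ((Gasterosteus,Salmonella),((Cercopithecus,Staphylococcus),((Sorghum,(Drosophila,((Klebsiella,Meles,Hordeum),Prionailurus))),Solenopsis),Listeria),((Mustela,Neofelis),Corylus)).
That clade also contains Cercopithecus, Corylus, Klebsiella, Listeria, Mustela, Neofelis, Salmonella, Solenopsis, Staphylococcus, which are not in the proposed group, so the group is not monophyletic.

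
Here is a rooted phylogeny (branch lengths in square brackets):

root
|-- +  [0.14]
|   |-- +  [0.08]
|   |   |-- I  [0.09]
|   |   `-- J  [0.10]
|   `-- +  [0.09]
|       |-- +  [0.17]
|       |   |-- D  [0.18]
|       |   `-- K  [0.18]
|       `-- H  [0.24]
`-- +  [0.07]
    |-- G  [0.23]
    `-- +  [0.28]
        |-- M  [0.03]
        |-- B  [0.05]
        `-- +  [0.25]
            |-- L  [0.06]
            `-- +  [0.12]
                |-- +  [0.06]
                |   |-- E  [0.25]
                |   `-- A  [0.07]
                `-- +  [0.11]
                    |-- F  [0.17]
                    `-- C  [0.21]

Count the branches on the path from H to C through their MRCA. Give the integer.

9

The MRCA of H and C is the root of the tree.
From H up to that node: 3 branches. From C up to the same node: 6 branches. Total: 3 + 6 = 9.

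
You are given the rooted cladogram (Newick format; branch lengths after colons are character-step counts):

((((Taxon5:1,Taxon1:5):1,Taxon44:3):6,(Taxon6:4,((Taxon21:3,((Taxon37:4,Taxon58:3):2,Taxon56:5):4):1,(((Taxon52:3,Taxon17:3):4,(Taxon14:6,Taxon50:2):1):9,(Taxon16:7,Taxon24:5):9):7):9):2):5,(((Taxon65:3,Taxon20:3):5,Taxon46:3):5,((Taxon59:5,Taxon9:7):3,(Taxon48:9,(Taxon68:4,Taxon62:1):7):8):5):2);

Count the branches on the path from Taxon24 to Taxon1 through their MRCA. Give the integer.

8

The MRCA of Taxon24 and Taxon1 is the node subtending (((Taxon5,Taxon1),Taxon44),(Taxon6,((Taxon21,((Taxon37,Taxon58),Taxon56)),(((Taxon52,Taxon17),(Taxon14,Taxon50)),(Taxon16,Taxon24))))).
From Taxon24 up to that node: 5 branches. From Taxon1 up to the same node: 3 branches. Total: 5 + 3 = 8.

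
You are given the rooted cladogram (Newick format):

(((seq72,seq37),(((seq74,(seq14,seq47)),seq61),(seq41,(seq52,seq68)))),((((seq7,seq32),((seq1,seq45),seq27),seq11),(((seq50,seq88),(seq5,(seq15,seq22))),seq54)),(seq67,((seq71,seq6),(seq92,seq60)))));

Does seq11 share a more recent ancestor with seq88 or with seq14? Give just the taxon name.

seq88

The MRCA of seq11 and seq88 subtends (((seq7,seq32),((seq1,seq45),seq27),seq11),(((seq50,seq88),(seq5,(seq15,seq22))),seq54)) (12 taxa).
The MRCA of seq11 and seq14 is the root, subtending the entire tree (26 taxa).
The first is nested inside the second, so seq11 shares a more recent common ancestor with seq88.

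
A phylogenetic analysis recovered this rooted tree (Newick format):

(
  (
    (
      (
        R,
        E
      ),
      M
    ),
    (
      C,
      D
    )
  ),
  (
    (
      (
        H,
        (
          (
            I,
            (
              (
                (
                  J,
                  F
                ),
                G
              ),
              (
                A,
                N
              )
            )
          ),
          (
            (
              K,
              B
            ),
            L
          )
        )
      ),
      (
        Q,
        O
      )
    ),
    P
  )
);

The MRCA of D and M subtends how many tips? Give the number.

The MRCA of D and M is the node subtending (((R,E),M),(C,D)).
That clade contains 5 terminal taxa: C, D, E, M, R.

5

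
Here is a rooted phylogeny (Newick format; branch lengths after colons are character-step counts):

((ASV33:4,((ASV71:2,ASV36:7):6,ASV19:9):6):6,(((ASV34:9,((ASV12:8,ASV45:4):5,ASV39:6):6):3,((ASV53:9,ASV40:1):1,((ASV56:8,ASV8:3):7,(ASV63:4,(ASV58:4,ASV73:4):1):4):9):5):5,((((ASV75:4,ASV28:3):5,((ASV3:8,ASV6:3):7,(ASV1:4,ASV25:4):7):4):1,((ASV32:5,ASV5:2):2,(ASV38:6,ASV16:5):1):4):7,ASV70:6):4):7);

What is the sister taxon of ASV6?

ASV3

ASV6 attaches to the tree at the node subtending (ASV3,ASV6).
The other lineage descending from that same node — the sister group — is the single tip ASV3.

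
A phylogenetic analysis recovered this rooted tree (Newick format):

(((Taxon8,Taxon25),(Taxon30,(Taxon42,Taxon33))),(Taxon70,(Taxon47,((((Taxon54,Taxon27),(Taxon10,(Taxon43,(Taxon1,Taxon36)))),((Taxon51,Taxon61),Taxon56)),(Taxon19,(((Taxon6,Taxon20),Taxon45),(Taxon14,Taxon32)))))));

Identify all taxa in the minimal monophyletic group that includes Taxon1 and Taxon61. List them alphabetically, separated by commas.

Taxon1, Taxon10, Taxon27, Taxon36, Taxon43, Taxon51, Taxon54, Taxon56, Taxon61

Tracing Taxon1: it sits inside (Taxon1,Taxon36).
Tracing Taxon61: it sits inside (Taxon51,Taxon61).
The smallest clade enclosing both is (((Taxon54,Taxon27),(Taxon10,(Taxon43,(Taxon1,Taxon36)))),((Taxon51,Taxon61),Taxon56)); the answer is its 9 terminal taxa in alphabetical order.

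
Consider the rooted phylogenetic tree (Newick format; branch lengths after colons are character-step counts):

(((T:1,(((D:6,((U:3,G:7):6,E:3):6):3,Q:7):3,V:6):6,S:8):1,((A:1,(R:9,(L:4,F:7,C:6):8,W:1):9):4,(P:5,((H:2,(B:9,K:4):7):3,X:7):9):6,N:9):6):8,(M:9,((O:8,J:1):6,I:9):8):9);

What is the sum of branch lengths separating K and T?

37

The path runs K → … → MRCA → … → T; the MRCA is the node subtending ((T,(((D,((U,G),E)),Q),V),S),((A,(R,(L,F,C),W)),(P,((H,(B,K)),X)),N)).
Branch lengths along that path: 4 + 7 + 3 + 9 + 6 + 6 + 1 + 1 = 37.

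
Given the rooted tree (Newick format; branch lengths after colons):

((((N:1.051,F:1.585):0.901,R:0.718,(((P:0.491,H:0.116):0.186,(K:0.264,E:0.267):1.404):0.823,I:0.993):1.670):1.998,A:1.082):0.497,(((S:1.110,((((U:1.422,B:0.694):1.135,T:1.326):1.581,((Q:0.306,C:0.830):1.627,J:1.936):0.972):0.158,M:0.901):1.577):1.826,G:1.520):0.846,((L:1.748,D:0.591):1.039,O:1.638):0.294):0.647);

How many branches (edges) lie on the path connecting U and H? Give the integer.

The MRCA of U and H is the root of the tree.
From U up to that node: 8 branches. From H up to the same node: 6 branches. Total: 8 + 6 = 14.

14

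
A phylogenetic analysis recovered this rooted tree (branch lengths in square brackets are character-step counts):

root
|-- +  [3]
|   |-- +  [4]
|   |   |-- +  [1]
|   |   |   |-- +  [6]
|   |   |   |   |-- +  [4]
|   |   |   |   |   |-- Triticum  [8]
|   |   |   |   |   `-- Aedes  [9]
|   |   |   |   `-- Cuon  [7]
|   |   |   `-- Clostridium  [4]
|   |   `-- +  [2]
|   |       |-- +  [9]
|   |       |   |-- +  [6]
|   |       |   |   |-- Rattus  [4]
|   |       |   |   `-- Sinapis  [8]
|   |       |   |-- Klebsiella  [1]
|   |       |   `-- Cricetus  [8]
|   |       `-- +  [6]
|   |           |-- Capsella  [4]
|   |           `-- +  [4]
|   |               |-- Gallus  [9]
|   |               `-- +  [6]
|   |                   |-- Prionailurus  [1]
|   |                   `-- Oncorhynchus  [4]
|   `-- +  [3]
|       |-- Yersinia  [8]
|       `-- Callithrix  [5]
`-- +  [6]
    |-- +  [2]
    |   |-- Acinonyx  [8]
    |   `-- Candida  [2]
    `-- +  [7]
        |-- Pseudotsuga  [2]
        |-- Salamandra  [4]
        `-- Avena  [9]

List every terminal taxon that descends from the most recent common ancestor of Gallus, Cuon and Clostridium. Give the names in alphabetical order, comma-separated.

Tracing Gallus: it sits inside (Gallus,(Prionailurus,Oncorhynchus)).
Tracing Cuon: it sits inside ((Triticum,Aedes),Cuon).
Tracing Clostridium: it sits inside (((Triticum,Aedes),Cuon),Clostridium).
The smallest clade enclosing all 3 is ((((Triticum,Aedes),Cuon),Clostridium),(((Rattus,Sinapis),Klebsiella,Cricetus),(Capsella,(Gallus,(Prionailurus,Oncorhynchus))))); the answer is its 12 terminal taxa in alphabetical order.

Aedes, Capsella, Clostridium, Cricetus, Cuon, Gallus, Klebsiella, Oncorhynchus, Prionailurus, Rattus, Sinapis, Triticum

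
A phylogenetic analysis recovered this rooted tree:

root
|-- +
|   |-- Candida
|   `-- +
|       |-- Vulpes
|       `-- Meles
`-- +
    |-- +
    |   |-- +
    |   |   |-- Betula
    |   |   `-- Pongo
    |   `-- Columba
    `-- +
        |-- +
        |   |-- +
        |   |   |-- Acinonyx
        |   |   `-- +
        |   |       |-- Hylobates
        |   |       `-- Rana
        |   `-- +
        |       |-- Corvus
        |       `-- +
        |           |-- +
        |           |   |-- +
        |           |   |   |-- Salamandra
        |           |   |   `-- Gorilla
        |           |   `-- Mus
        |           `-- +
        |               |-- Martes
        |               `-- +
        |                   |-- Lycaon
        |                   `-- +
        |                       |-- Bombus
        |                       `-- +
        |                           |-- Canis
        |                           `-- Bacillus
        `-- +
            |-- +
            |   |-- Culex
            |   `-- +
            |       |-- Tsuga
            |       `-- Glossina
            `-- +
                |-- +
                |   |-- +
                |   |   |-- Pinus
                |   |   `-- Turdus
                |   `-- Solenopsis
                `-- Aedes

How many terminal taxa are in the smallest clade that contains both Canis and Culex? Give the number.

The MRCA of Canis and Culex is the node subtending (((Acinonyx,(Hylobates,Rana)),(Corvus,(((Salamandra,Gorilla),Mus),(Martes,(Lycaon,(Bombus,(Canis,Bacillus))))))),((Culex,(Tsuga,Glossina)),(((Pinus,Turdus),Solenopsis),Aedes))).
That clade contains 19 terminal taxa: Acinonyx, Aedes, Bacillus, Bombus, Canis, Corvus, Culex, Glossina, Gorilla, Hylobates, Lycaon, Martes, Mus, Pinus, Rana, Salamandra, Solenopsis, Tsuga, Turdus.

19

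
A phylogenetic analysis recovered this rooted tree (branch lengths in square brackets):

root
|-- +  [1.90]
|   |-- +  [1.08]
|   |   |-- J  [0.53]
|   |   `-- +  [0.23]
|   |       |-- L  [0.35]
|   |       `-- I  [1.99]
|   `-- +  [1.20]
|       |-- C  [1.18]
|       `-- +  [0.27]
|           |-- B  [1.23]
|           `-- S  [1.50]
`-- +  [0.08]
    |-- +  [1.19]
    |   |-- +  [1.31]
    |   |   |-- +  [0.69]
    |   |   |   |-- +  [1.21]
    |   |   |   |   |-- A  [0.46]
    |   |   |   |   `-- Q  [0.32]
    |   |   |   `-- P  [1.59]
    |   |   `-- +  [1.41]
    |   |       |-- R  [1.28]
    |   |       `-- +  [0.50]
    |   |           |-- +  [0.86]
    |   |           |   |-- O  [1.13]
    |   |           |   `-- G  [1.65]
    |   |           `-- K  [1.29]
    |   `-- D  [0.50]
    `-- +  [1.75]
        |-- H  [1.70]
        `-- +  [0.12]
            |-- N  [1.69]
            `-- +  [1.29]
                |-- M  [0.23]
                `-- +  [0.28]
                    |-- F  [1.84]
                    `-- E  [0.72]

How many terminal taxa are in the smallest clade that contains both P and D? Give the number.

8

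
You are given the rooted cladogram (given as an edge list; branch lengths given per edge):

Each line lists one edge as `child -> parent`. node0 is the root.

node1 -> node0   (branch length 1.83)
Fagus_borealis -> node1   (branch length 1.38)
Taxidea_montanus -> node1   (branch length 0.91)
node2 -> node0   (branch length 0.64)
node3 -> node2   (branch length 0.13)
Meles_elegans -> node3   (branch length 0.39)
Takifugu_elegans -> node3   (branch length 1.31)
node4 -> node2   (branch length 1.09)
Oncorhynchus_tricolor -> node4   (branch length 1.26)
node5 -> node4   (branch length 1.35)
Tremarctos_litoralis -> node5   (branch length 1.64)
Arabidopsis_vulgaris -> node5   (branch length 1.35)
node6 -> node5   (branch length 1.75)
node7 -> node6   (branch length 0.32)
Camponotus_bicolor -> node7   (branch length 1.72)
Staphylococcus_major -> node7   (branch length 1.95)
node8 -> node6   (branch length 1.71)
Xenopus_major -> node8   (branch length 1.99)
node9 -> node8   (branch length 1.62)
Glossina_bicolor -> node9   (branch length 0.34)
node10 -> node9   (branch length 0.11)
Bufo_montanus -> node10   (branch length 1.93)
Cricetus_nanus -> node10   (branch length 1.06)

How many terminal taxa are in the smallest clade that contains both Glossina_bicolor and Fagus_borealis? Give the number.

The MRCA of Glossina_bicolor and Fagus_borealis is the root, so the clade is the entire tree.
That clade contains 13 terminal taxa: Arabidopsis_vulgaris, Bufo_montanus, Camponotus_bicolor, Cricetus_nanus, Fagus_borealis, Glossina_bicolor, Meles_elegans, Oncorhynchus_tricolor, Staphylococcus_major, Takifugu_elegans, Taxidea_montanus, Tremarctos_litoralis, Xenopus_major.

13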